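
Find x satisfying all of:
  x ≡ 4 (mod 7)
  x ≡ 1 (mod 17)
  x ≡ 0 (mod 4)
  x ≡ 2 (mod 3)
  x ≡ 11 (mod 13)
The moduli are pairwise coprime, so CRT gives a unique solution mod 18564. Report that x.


Product of moduli M = 7 · 17 · 4 · 3 · 13 = 18564.
Merge one congruence at a time:
  Start: x ≡ 4 (mod 7).
  Combine with x ≡ 1 (mod 17); new modulus lcm = 119.
    Write x = 4 + 7·t and substitute into x ≡ 1 (mod 17): 7·t ≡ 1 − 4 = -3 (mod 17).
    Reduce coefficients mod 17: 7·t ≡ 14 (mod 17).
    The inverse of 7 mod 17 is 5 (since 7·5 = 35 = 2·17 + 1), so t ≡ 5·14 = 70 ≡ 2 (mod 17).
    Then x = 4 + 7·2 = 18, valid modulo lcm(7, 17) = 119: x ≡ 18 (mod 119).
  Combine with x ≡ 0 (mod 4); new modulus lcm = 476.
    Write x = 18 + 119·t and substitute into x ≡ 0 (mod 4): 119·t ≡ 0 − 18 = -18 (mod 4).
    Reduce coefficients mod 4: 3·t ≡ 2 (mod 4).
    The inverse of 3 mod 4 is 3 (since 3·3 = 9 = 2·4 + 1), so t ≡ 3·2 = 6 ≡ 2 (mod 4).
    Then x = 18 + 119·2 = 256, valid modulo lcm(119, 4) = 476: x ≡ 256 (mod 476).
  Combine with x ≡ 2 (mod 3); new modulus lcm = 1428.
    Write x = 256 + 476·t and substitute into x ≡ 2 (mod 3): 476·t ≡ 2 − 256 = -254 (mod 3).
    Reduce coefficients mod 3: 2·t ≡ 1 (mod 3).
    The inverse of 2 mod 3 is 2 (since 2·2 = 4 = 1·3 + 1), so t ≡ 2·1 = 2 ≡ 2 (mod 3).
    Then x = 256 + 476·2 = 1208, valid modulo lcm(476, 3) = 1428: x ≡ 1208 (mod 1428).
  Combine with x ≡ 11 (mod 13); new modulus lcm = 18564.
    Write x = 1208 + 1428·t and substitute into x ≡ 11 (mod 13): 1428·t ≡ 11 − 1208 = -1197 (mod 13).
    Reduce coefficients mod 13: 11·t ≡ 12 (mod 13).
    The inverse of 11 mod 13 is 6 (since 11·6 = 66 = 5·13 + 1), so t ≡ 6·12 = 72 ≡ 7 (mod 13).
    Then x = 1208 + 1428·7 = 11204, valid modulo lcm(1428, 13) = 18564: x ≡ 11204 (mod 18564).
Verify against each original: 11204 mod 7 = 4, 11204 mod 17 = 1, 11204 mod 4 = 0, 11204 mod 3 = 2, 11204 mod 13 = 11.

x ≡ 11204 (mod 18564).


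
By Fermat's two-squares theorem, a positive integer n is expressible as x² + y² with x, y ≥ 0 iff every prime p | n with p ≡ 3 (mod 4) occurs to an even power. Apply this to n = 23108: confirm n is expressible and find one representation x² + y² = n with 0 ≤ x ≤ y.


Step 1: Factor n = 23108 = 2^2 · 53 · 109.
Step 2: Check the mod-4 condition on each prime factor: 2 = 2 (special); 53 ≡ 1 (mod 4), exponent 1; 109 ≡ 1 (mod 4), exponent 1.
All primes ≡ 3 (mod 4) appear to even exponent (or don't appear), so by the two-squares theorem n IS expressible as a sum of two squares.
Step 3: Build a representation. Group n = k² · m with k = 2 and m = 53 · 109 = 5777 (a product of primes ≡ 1 (mod 4)); a representation of m scales to one of n via (k·x)² + (k·y)² = k²(x² + y²). Each prime p ≡ 1 (mod 4) is itself a sum of two squares; find a² by testing p − a² for a perfect square:
  53: 53 − 1² = 52, 53 − 2² = 49 = 7² ⇒ 53 = 2² + 7².
  109: 109 − 1² = 108, 109 − 2² = 105, 109 − 3² = 100 = 10² ⇒ 109 = 3² + 10².
  Combine using the Brahmagupta–Fibonacci identity (a² + b²)(c² + d²) = (ac − bd)² + (ad + bc)² = (ac + bd)² + (ad − bc)²:
  53 · 109 = 5777: from (2² + 7²)(3² + 10²), take (2·3 − 7·10, 2·10 + 7·3) = (6 − 70, 20 + 21) = (-64, 41); dropping signs (only squares matter) gives (64, 41); check 64² + 41² = 4096 + 1681 = 5777 ✓.
  Scale by k = 2: (2·64, 2·41) = (128, 82).
Step 4: Order so x ≤ y and verify: 82² + 128² = 6724 + 16384 = 23108 = n. ✓

n = 23108 = 82² + 128² (one valid representation with x ≤ y).


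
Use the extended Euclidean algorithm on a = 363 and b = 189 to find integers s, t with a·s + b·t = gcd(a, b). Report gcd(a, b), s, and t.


Euclidean algorithm on (363, 189) — divide until remainder is 0:
  363 = 1 · 189 + 174
  189 = 1 · 174 + 15
  174 = 11 · 15 + 9
  15 = 1 · 9 + 6
  9 = 1 · 6 + 3
  6 = 2 · 3 + 0
gcd(363, 189) = 3.
Track Bezout coefficients alongside the remainders: start with r₀ = 363 = a·1 + b·0 (s = 1, t = 0) and r₁ = 189 = a·0 + b·1 (s = 0, t = 1); each new remainder r_{k+1} = r_{k-1} − q_k·r_k inherits s_{k+1} = s_{k-1} − q_k·s_k, t_{k+1} = t_{k-1} − q_k·t_k, so r_k = a·s_k + b·t_k at every step:
  q = 1: r = 174, s = 1 − 1·0 = 1, t = 0 − 1·1 = -1  (check: 363·1 + 189·(-1) = 174)
  q = 1: r = 15, s = 0 − 1·1 = -1, t = 1 − 1·(-1) = 2  (check: 363·(-1) + 189·2 = 15)
  q = 11: r = 9, s = 1 − 11·(-1) = 12, t = -1 − 11·2 = -23  (check: 363·12 + 189·(-23) = 9)
  q = 1: r = 6, s = -1 − 1·12 = -13, t = 2 − 1·(-23) = 25  (check: 363·(-13) + 189·25 = 6)
  q = 1: r = 3, s = 12 − 1·(-13) = 25, t = -23 − 1·25 = -48  (check: 363·25 + 189·(-48) = 3)
The row with r = 3 (the gcd) gives the Bezout coefficients s = 25, t = -48.
Result: 363 · (25) + 189 · (-48) = 3.

gcd(363, 189) = 3; s = 25, t = -48 (check: 363·25 + 189·(-48) = 3).


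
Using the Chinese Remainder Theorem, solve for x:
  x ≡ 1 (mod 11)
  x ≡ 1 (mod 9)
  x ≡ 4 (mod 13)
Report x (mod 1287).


Moduli 11, 9, 13 are pairwise coprime; by CRT there is a unique solution modulo M = 11 · 9 · 13 = 1287.
Solve pairwise, accumulating the modulus:
  Start with x ≡ 1 (mod 11).
  Combine with x ≡ 1 (mod 9): since gcd(11, 9) = 1, we get a unique residue mod 99.
    Write x = 1 + 11·t and substitute into x ≡ 1 (mod 9): 11·t ≡ 1 − 1 = 0 (mod 9).
    Reduce coefficients mod 9: 2·t ≡ 0 (mod 9).
    The inverse of 2 mod 9 is 5 (since 2·5 = 10 = 1·9 + 1), so t ≡ 5·0 = 0 ≡ 0 (mod 9).
    Then x = 1 + 11·0 = 1, valid modulo lcm(11, 9) = 99: x ≡ 1 (mod 99).
  Combine with x ≡ 4 (mod 13): since gcd(99, 13) = 1, we get a unique residue mod 1287.
    Write x = 1 + 99·t and substitute into x ≡ 4 (mod 13): 99·t ≡ 4 − 1 = 3 (mod 13).
    Reduce coefficients mod 13: 8·t ≡ 3 (mod 13).
    The inverse of 8 mod 13 is 5 (since 8·5 = 40 = 3·13 + 1), so t ≡ 5·3 = 15 ≡ 2 (mod 13).
    Then x = 1 + 99·2 = 199, valid modulo lcm(99, 13) = 1287: x ≡ 199 (mod 1287).
Verify: 199 mod 11 = 1 ✓, 199 mod 9 = 1 ✓, 199 mod 13 = 4 ✓.

x ≡ 199 (mod 1287).


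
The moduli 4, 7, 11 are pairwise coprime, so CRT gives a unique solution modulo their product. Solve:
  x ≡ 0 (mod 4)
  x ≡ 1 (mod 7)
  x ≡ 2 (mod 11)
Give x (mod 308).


Moduli 4, 7, 11 are pairwise coprime; by CRT there is a unique solution modulo M = 4 · 7 · 11 = 308.
Solve pairwise, accumulating the modulus:
  Start with x ≡ 0 (mod 4).
  Combine with x ≡ 1 (mod 7): since gcd(4, 7) = 1, we get a unique residue mod 28.
    Write x = 0 + 4·t and substitute into x ≡ 1 (mod 7): 4·t ≡ 1 − 0 = 1 (mod 7).
    The inverse of 4 mod 7 is 2 (since 4·2 = 8 = 1·7 + 1), so t ≡ 2·1 = 2 ≡ 2 (mod 7).
    Then x = 0 + 4·2 = 8, valid modulo lcm(4, 7) = 28: x ≡ 8 (mod 28).
  Combine with x ≡ 2 (mod 11): since gcd(28, 11) = 1, we get a unique residue mod 308.
    Write x = 8 + 28·t and substitute into x ≡ 2 (mod 11): 28·t ≡ 2 − 8 = -6 (mod 11).
    Reduce coefficients mod 11: 6·t ≡ 5 (mod 11).
    The inverse of 6 mod 11 is 2 (since 6·2 = 12 = 1·11 + 1), so t ≡ 2·5 = 10 ≡ 10 (mod 11).
    Then x = 8 + 28·10 = 288, valid modulo lcm(28, 11) = 308: x ≡ 288 (mod 308).
Verify: 288 mod 4 = 0 ✓, 288 mod 7 = 1 ✓, 288 mod 11 = 2 ✓.

x ≡ 288 (mod 308).


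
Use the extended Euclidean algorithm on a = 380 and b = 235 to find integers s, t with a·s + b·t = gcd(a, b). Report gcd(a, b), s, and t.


Euclidean algorithm on (380, 235) — divide until remainder is 0:
  380 = 1 · 235 + 145
  235 = 1 · 145 + 90
  145 = 1 · 90 + 55
  90 = 1 · 55 + 35
  55 = 1 · 35 + 20
  35 = 1 · 20 + 15
  20 = 1 · 15 + 5
  15 = 3 · 5 + 0
gcd(380, 235) = 5.
Track Bezout coefficients alongside the remainders: start with r₀ = 380 = a·1 + b·0 (s = 1, t = 0) and r₁ = 235 = a·0 + b·1 (s = 0, t = 1); each new remainder r_{k+1} = r_{k-1} − q_k·r_k inherits s_{k+1} = s_{k-1} − q_k·s_k, t_{k+1} = t_{k-1} − q_k·t_k, so r_k = a·s_k + b·t_k at every step:
  q = 1: r = 145, s = 1 − 1·0 = 1, t = 0 − 1·1 = -1  (check: 380·1 + 235·(-1) = 145)
  q = 1: r = 90, s = 0 − 1·1 = -1, t = 1 − 1·(-1) = 2  (check: 380·(-1) + 235·2 = 90)
  q = 1: r = 55, s = 1 − 1·(-1) = 2, t = -1 − 1·2 = -3  (check: 380·2 + 235·(-3) = 55)
  q = 1: r = 35, s = -1 − 1·2 = -3, t = 2 − 1·(-3) = 5  (check: 380·(-3) + 235·5 = 35)
  q = 1: r = 20, s = 2 − 1·(-3) = 5, t = -3 − 1·5 = -8  (check: 380·5 + 235·(-8) = 20)
  q = 1: r = 15, s = -3 − 1·5 = -8, t = 5 − 1·(-8) = 13  (check: 380·(-8) + 235·13 = 15)
  q = 1: r = 5, s = 5 − 1·(-8) = 13, t = -8 − 1·13 = -21  (check: 380·13 + 235·(-21) = 5)
The row with r = 5 (the gcd) gives the Bezout coefficients s = 13, t = -21.
Result: 380 · (13) + 235 · (-21) = 5.

gcd(380, 235) = 5; s = 13, t = -21 (check: 380·13 + 235·(-21) = 5).


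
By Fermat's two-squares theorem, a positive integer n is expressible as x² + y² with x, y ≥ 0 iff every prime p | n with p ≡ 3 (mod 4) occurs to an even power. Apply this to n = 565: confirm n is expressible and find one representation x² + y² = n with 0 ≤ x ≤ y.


Step 1: Factor n = 565 = 5 · 113.
Step 2: Check the mod-4 condition on each prime factor: 5 ≡ 1 (mod 4), exponent 1; 113 ≡ 1 (mod 4), exponent 1.
All primes ≡ 3 (mod 4) appear to even exponent (or don't appear), so by the two-squares theorem n IS expressible as a sum of two squares.
Step 3: Build a representation. Here n = 5 · 113 is a product of primes ≡ 1 (mod 4). Each prime p ≡ 1 (mod 4) is itself a sum of two squares; find a² by testing p − a² for a perfect square:
  5: 5 − 1² = 4 = 2² ⇒ 5 = 1² + 2².
  113: 113 − 1² = 112, 113 − 2² = 109, 113 − 3² = 104, 113 − 4² = 97, 113 − 5² = 88, 113 − 6² = 77, 113 − 7² = 64 = 8² ⇒ 113 = 7² + 8².
  Combine using the Brahmagupta–Fibonacci identity (a² + b²)(c² + d²) = (ac − bd)² + (ad + bc)² = (ac + bd)² + (ad − bc)²:
  5 · 113 = 565: from (1² + 2²)(7² + 8²), take (1·7 − 2·8, 1·8 + 2·7) = (7 − 16, 8 + 14) = (-9, 22); dropping signs (only squares matter) gives (9, 22); check 9² + 22² = 81 + 484 = 565 ✓.
Step 4: Order so x ≤ y and verify: 9² + 22² = 81 + 484 = 565 = n. ✓

n = 565 = 9² + 22² (one valid representation with x ≤ y).


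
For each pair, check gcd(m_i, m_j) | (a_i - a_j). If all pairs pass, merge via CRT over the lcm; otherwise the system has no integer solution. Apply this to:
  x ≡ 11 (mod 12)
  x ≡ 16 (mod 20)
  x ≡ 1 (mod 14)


Moduli 12, 20, 14 are not pairwise coprime, so CRT works modulo lcm(m_i) when all pairwise compatibility conditions hold.
Pairwise compatibility: gcd(m_i, m_j) must divide a_i - a_j for every pair.
Merge one congruence at a time:
  Start: x ≡ 11 (mod 12).
  Combine with x ≡ 16 (mod 20): gcd(12, 20) = 4, and 16 - 11 = 5 is NOT divisible by 4.
    ⇒ system is inconsistent (no integer solution).

No solution (the system is inconsistent).


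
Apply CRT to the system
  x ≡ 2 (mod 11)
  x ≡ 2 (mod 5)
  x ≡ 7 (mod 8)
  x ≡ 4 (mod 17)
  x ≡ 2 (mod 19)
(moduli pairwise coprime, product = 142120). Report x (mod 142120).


Product of moduli M = 11 · 5 · 8 · 17 · 19 = 142120.
Merge one congruence at a time:
  Start: x ≡ 2 (mod 11).
  Combine with x ≡ 2 (mod 5); new modulus lcm = 55.
    Write x = 2 + 11·t and substitute into x ≡ 2 (mod 5): 11·t ≡ 2 − 2 = 0 (mod 5).
    Reduce coefficients mod 5: 1·t ≡ 0 (mod 5).
    So t ≡ 0 (mod 5).
    Then x = 2 + 11·0 = 2, valid modulo lcm(11, 5) = 55: x ≡ 2 (mod 55).
  Combine with x ≡ 7 (mod 8); new modulus lcm = 440.
    Write x = 2 + 55·t and substitute into x ≡ 7 (mod 8): 55·t ≡ 7 − 2 = 5 (mod 8).
    Reduce coefficients mod 8: 7·t ≡ 5 (mod 8).
    The inverse of 7 mod 8 is 7 (since 7·7 = 49 = 6·8 + 1), so t ≡ 7·5 = 35 ≡ 3 (mod 8).
    Then x = 2 + 55·3 = 167, valid modulo lcm(55, 8) = 440: x ≡ 167 (mod 440).
  Combine with x ≡ 4 (mod 17); new modulus lcm = 7480.
    Write x = 167 + 440·t and substitute into x ≡ 4 (mod 17): 440·t ≡ 4 − 167 = -163 (mod 17).
    Reduce coefficients mod 17: 15·t ≡ 7 (mod 17).
    The inverse of 15 mod 17 is 8 (since 15·8 = 120 = 7·17 + 1), so t ≡ 8·7 = 56 ≡ 5 (mod 17).
    Then x = 167 + 440·5 = 2367, valid modulo lcm(440, 17) = 7480: x ≡ 2367 (mod 7480).
  Combine with x ≡ 2 (mod 19); new modulus lcm = 142120.
    Write x = 2367 + 7480·t and substitute into x ≡ 2 (mod 19): 7480·t ≡ 2 − 2367 = -2365 (mod 19).
    Reduce coefficients mod 19: 13·t ≡ 10 (mod 19).
    The inverse of 13 mod 19 is 3 (since 13·3 = 39 = 2·19 + 1), so t ≡ 3·10 = 30 ≡ 11 (mod 19).
    Then x = 2367 + 7480·11 = 84647, valid modulo lcm(7480, 19) = 142120: x ≡ 84647 (mod 142120).
Verify against each original: 84647 mod 11 = 2, 84647 mod 5 = 2, 84647 mod 8 = 7, 84647 mod 17 = 4, 84647 mod 19 = 2.

x ≡ 84647 (mod 142120).


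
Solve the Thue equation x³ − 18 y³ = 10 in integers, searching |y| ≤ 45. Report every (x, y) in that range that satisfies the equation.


The equation is x³ - 18y³ = 10. For fixed y, x³ = 18·y³ + 10, so a solution requires the RHS to be a perfect cube.
Strategy: iterate y from -45 to 45, compute RHS = 18·y³ + 10, and check whether it is a (positive or negative) perfect cube.
Check small values of y:
  y = 0: RHS = 10 is not a perfect cube.
  y = 1: RHS = 28 is not a perfect cube.
  y = -1: RHS = -8 = (-2)³ ⇒ x = -2 works.
  y = 2: RHS = 154 is not a perfect cube.
  y = -2: RHS = -134 is not a perfect cube.
  y = 3: RHS = 496 is not a perfect cube.
  y = -3: RHS = -476 is not a perfect cube.
Continuing the search up to |y| = 45 finds no further solutions beyond those listed.
Collected solutions: (-2, -1).

Solutions (with |y| ≤ 45): (-2, -1).


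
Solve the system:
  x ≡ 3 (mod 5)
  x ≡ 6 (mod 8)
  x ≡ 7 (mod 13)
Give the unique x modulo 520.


Moduli 5, 8, 13 are pairwise coprime; by CRT there is a unique solution modulo M = 5 · 8 · 13 = 520.
Solve pairwise, accumulating the modulus:
  Start with x ≡ 3 (mod 5).
  Combine with x ≡ 6 (mod 8): since gcd(5, 8) = 1, we get a unique residue mod 40.
    Write x = 3 + 5·t and substitute into x ≡ 6 (mod 8): 5·t ≡ 6 − 3 = 3 (mod 8).
    The inverse of 5 mod 8 is 5 (since 5·5 = 25 = 3·8 + 1), so t ≡ 5·3 = 15 ≡ 7 (mod 8).
    Then x = 3 + 5·7 = 38, valid modulo lcm(5, 8) = 40: x ≡ 38 (mod 40).
  Combine with x ≡ 7 (mod 13): since gcd(40, 13) = 1, we get a unique residue mod 520.
    Write x = 38 + 40·t and substitute into x ≡ 7 (mod 13): 40·t ≡ 7 − 38 = -31 (mod 13).
    Reduce coefficients mod 13: 1·t ≡ 8 (mod 13).
    So t ≡ 8 (mod 13).
    Then x = 38 + 40·8 = 358, valid modulo lcm(40, 13) = 520: x ≡ 358 (mod 520).
Verify: 358 mod 5 = 3 ✓, 358 mod 8 = 6 ✓, 358 mod 13 = 7 ✓.

x ≡ 358 (mod 520).


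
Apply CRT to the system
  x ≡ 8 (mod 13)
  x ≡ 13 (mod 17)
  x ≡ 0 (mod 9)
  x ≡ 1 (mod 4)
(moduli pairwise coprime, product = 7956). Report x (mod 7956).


Product of moduli M = 13 · 17 · 9 · 4 = 7956.
Merge one congruence at a time:
  Start: x ≡ 8 (mod 13).
  Combine with x ≡ 13 (mod 17); new modulus lcm = 221.
    Write x = 8 + 13·t and substitute into x ≡ 13 (mod 17): 13·t ≡ 13 − 8 = 5 (mod 17).
    The inverse of 13 mod 17 is 4 (since 13·4 = 52 = 3·17 + 1), so t ≡ 4·5 = 20 ≡ 3 (mod 17).
    Then x = 8 + 13·3 = 47, valid modulo lcm(13, 17) = 221: x ≡ 47 (mod 221).
  Combine with x ≡ 0 (mod 9); new modulus lcm = 1989.
    Write x = 47 + 221·t and substitute into x ≡ 0 (mod 9): 221·t ≡ 0 − 47 = -47 (mod 9).
    Reduce coefficients mod 9: 5·t ≡ 7 (mod 9).
    The inverse of 5 mod 9 is 2 (since 5·2 = 10 = 1·9 + 1), so t ≡ 2·7 = 14 ≡ 5 (mod 9).
    Then x = 47 + 221·5 = 1152, valid modulo lcm(221, 9) = 1989: x ≡ 1152 (mod 1989).
  Combine with x ≡ 1 (mod 4); new modulus lcm = 7956.
    Write x = 1152 + 1989·t and substitute into x ≡ 1 (mod 4): 1989·t ≡ 1 − 1152 = -1151 (mod 4).
    Reduce coefficients mod 4: 1·t ≡ 1 (mod 4).
    So t ≡ 1 (mod 4).
    Then x = 1152 + 1989·1 = 3141, valid modulo lcm(1989, 4) = 7956: x ≡ 3141 (mod 7956).
Verify against each original: 3141 mod 13 = 8, 3141 mod 17 = 13, 3141 mod 9 = 0, 3141 mod 4 = 1.

x ≡ 3141 (mod 7956).


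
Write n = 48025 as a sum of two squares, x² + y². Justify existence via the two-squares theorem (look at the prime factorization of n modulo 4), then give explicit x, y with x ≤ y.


Step 1: Factor n = 48025 = 5^2 · 17 · 113.
Step 2: Check the mod-4 condition on each prime factor: 5 ≡ 1 (mod 4), exponent 2; 17 ≡ 1 (mod 4), exponent 1; 113 ≡ 1 (mod 4), exponent 1.
All primes ≡ 3 (mod 4) appear to even exponent (or don't appear), so by the two-squares theorem n IS expressible as a sum of two squares.
Step 3: Build a representation. Group n = k² · m with k = 5 and m = 17 · 113 = 1921 (a product of primes ≡ 1 (mod 4)); a representation of m scales to one of n via (k·x)² + (k·y)² = k²(x² + y²). Each prime p ≡ 1 (mod 4) is itself a sum of two squares; find a² by testing p − a² for a perfect square:
  17: 17 − 1² = 16 = 4² ⇒ 17 = 1² + 4².
  113: 113 − 1² = 112, 113 − 2² = 109, 113 − 3² = 104, 113 − 4² = 97, 113 − 5² = 88, 113 − 6² = 77, 113 − 7² = 64 = 8² ⇒ 113 = 7² + 8².
  Combine using the Brahmagupta–Fibonacci identity (a² + b²)(c² + d²) = (ac − bd)² + (ad + bc)² = (ac + bd)² + (ad − bc)²:
  17 · 113 = 1921: from (1² + 4²)(7² + 8²), take (1·7 − 4·8, 1·8 + 4·7) = (7 − 32, 8 + 28) = (-25, 36); dropping signs (only squares matter) gives (25, 36); check 25² + 36² = 625 + 1296 = 1921 ✓.
  Scale by k = 5: (5·25, 5·36) = (125, 180).
Step 4: Order so x ≤ y and verify: 125² + 180² = 15625 + 32400 = 48025 = n. ✓

n = 48025 = 125² + 180² (one valid representation with x ≤ y).


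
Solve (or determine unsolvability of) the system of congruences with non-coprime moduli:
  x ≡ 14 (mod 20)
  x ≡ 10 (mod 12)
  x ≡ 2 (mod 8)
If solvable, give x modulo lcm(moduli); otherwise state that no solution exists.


Moduli 20, 12, 8 are not pairwise coprime, so CRT works modulo lcm(m_i) when all pairwise compatibility conditions hold.
Pairwise compatibility: gcd(m_i, m_j) must divide a_i - a_j for every pair.
Merge one congruence at a time:
  Start: x ≡ 14 (mod 20).
  Combine with x ≡ 10 (mod 12): gcd(20, 12) = 4; 10 - 14 = -4, which IS divisible by 4, so compatible.
    Write x = 14 + 20·t and substitute into x ≡ 10 (mod 12): 20·t ≡ 10 − 14 = -4 (mod 12).
    Divide the congruence (and modulus) by g = 4: 5·t ≡ -1 (mod 3).
    Reduce coefficients mod 3: 2·t ≡ 2 (mod 3).
    The inverse of 2 mod 3 is 2 (since 2·2 = 4 = 1·3 + 1), so t ≡ 2·2 = 4 ≡ 1 (mod 3).
    Then x = 14 + 20·1 = 34, valid modulo lcm(20, 12) = 60: x ≡ 34 (mod 60).
  Combine with x ≡ 2 (mod 8): gcd(60, 8) = 4; 2 - 34 = -32, which IS divisible by 4, so compatible.
    Write x = 34 + 60·t and substitute into x ≡ 2 (mod 8): 60·t ≡ 2 − 34 = -32 (mod 8).
    Divide the congruence (and modulus) by g = 4: 15·t ≡ -8 (mod 2).
    Reduce coefficients mod 2: 1·t ≡ 0 (mod 2).
    So t ≡ 0 (mod 2).
    Then x = 34 + 60·0 = 34, valid modulo lcm(60, 8) = 120: x ≡ 34 (mod 120).
Verify: 34 mod 20 = 14, 34 mod 12 = 10, 34 mod 8 = 2.

x ≡ 34 (mod 120).


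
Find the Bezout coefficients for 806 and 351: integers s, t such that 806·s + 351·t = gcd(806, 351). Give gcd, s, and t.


Euclidean algorithm on (806, 351) — divide until remainder is 0:
  806 = 2 · 351 + 104
  351 = 3 · 104 + 39
  104 = 2 · 39 + 26
  39 = 1 · 26 + 13
  26 = 2 · 13 + 0
gcd(806, 351) = 13.
Track Bezout coefficients alongside the remainders: start with r₀ = 806 = a·1 + b·0 (s = 1, t = 0) and r₁ = 351 = a·0 + b·1 (s = 0, t = 1); each new remainder r_{k+1} = r_{k-1} − q_k·r_k inherits s_{k+1} = s_{k-1} − q_k·s_k, t_{k+1} = t_{k-1} − q_k·t_k, so r_k = a·s_k + b·t_k at every step:
  q = 2: r = 104, s = 1 − 2·0 = 1, t = 0 − 2·1 = -2  (check: 806·1 + 351·(-2) = 104)
  q = 3: r = 39, s = 0 − 3·1 = -3, t = 1 − 3·(-2) = 7  (check: 806·(-3) + 351·7 = 39)
  q = 2: r = 26, s = 1 − 2·(-3) = 7, t = -2 − 2·7 = -16  (check: 806·7 + 351·(-16) = 26)
  q = 1: r = 13, s = -3 − 1·7 = -10, t = 7 − 1·(-16) = 23  (check: 806·(-10) + 351·23 = 13)
The row with r = 13 (the gcd) gives the Bezout coefficients s = -10, t = 23.
Result: 806 · (-10) + 351 · (23) = 13.

gcd(806, 351) = 13; s = -10, t = 23 (check: 806·(-10) + 351·23 = 13).


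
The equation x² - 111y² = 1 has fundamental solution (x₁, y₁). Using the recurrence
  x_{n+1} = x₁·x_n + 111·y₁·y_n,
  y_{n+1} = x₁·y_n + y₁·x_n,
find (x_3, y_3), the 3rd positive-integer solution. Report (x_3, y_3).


Step 1: Find the fundamental solution (x₁, y₁) of x² - 111y² = 1.
  Expand √111 as a continued fraction. a₀ = ⌊√111⌋ = 10; iterate m_{k+1} = d_k·a_k − m_k, d_{k+1} = (111 − m_{k+1}²)/d_k, a_{k+1} = ⌊(a₀ + m_{k+1})/d_{k+1}⌋ (starting m₀ = 0, d₀ = 1), with convergents p_k = a_k·p_{k-1} + p_{k-2}, q_k = a_k·q_{k-1} + q_{k-2} (p₋₁ = 1, q₋₁ = 0):
  k = 0: a₀ = 10; p₀/q₀ = 10/1; p₀² − 111·q₀² = 100 − 111 = -11.
  k = 1: m = 10, d = 11, a = ⌊(10 + 10)/11⌋ = 1; p/q = (1·10 + 1)/(1·1 + 0) = 11/1; p² − 111·q² = 121 − 111 = 10.
  k = 2: m = 1, d = 10, a = ⌊(10 + 1)/10⌋ = 1; p/q = (1·11 + 10)/(1·1 + 1) = 21/2; p² − 111·q² = 441 − 444 = -3.
  k = 3: m = 9, d = 3, a = ⌊(10 + 9)/3⌋ = 6; p/q = (6·21 + 11)/(6·2 + 1) = 137/13; p² − 111·q² = 18769 − 18759 = 10.
  k = 4: m = 9, d = 10, a = ⌊(10 + 9)/10⌋ = 1; p/q = (1·137 + 21)/(1·13 + 2) = 158/15; p² − 111·q² = 24964 − 24975 = -11.
  k = 5: m = 1, d = 11, a = ⌊(10 + 1)/11⌋ = 1; p/q = (1·158 + 137)/(1·15 + 13) = 295/28; p² − 111·q² = 87025 − 87024 = 1.
  The first convergent with p² − 111·q² = 1 gives the fundamental solution (x₁, y₁) = (295, 28).
Step 2: Apply the recurrence (x_{n+1}, y_{n+1}) = (x₁x_n + 111y₁y_n, x₁y_n + y₁x_n) repeatedly.
  From (x_1, y_1) = (295, 28): x_2 = 295·295 + 111·28·28 = 174049; y_2 = 295·28 + 28·295 = 16520.
  From (x_2, y_2) = (174049, 16520): x_3 = 295·174049 + 111·28·16520 = 102688615; y_3 = 295·16520 + 28·174049 = 9746772.
Step 3: Verify x_3² - 111·y_3² = 10544951650618225 - 10544951650618224 = 1 (should be 1). ✓

(x_1, y_1) = (295, 28); (x_3, y_3) = (102688615, 9746772).


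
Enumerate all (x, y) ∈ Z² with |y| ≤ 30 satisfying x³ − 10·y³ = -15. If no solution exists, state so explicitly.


The equation is x³ - 10y³ = -15. For fixed y, x³ = 10·y³ − 15, so a solution requires the RHS to be a perfect cube.
Strategy: iterate y from -30 to 30, compute RHS = 10·y³ − 15, and check whether it is a (positive or negative) perfect cube.
Check small values of y:
  y = 0: RHS = -15 is not a perfect cube.
  y = 1: RHS = -5 is not a perfect cube.
  y = -1: RHS = -25 is not a perfect cube.
  y = 2: RHS = 65 is not a perfect cube.
  y = -2: RHS = -95 is not a perfect cube.
  y = 3: RHS = 255 is not a perfect cube.
  y = -3: RHS = -285 is not a perfect cube.
Continuing the search up to |y| = 30 finds no solutions either.
No (x, y) in the scanned range satisfies the equation.

No integer solutions with |y| ≤ 30.


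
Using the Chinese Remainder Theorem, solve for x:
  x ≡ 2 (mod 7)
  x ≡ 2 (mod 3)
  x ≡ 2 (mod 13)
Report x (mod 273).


Moduli 7, 3, 13 are pairwise coprime; by CRT there is a unique solution modulo M = 7 · 3 · 13 = 273.
Solve pairwise, accumulating the modulus:
  Start with x ≡ 2 (mod 7).
  Combine with x ≡ 2 (mod 3): since gcd(7, 3) = 1, we get a unique residue mod 21.
    Write x = 2 + 7·t and substitute into x ≡ 2 (mod 3): 7·t ≡ 2 − 2 = 0 (mod 3).
    Reduce coefficients mod 3: 1·t ≡ 0 (mod 3).
    So t ≡ 0 (mod 3).
    Then x = 2 + 7·0 = 2, valid modulo lcm(7, 3) = 21: x ≡ 2 (mod 21).
  Combine with x ≡ 2 (mod 13): since gcd(21, 13) = 1, we get a unique residue mod 273.
    Write x = 2 + 21·t and substitute into x ≡ 2 (mod 13): 21·t ≡ 2 − 2 = 0 (mod 13).
    Reduce coefficients mod 13: 8·t ≡ 0 (mod 13).
    The inverse of 8 mod 13 is 5 (since 8·5 = 40 = 3·13 + 1), so t ≡ 5·0 = 0 ≡ 0 (mod 13).
    Then x = 2 + 21·0 = 2, valid modulo lcm(21, 13) = 273: x ≡ 2 (mod 273).
Verify: 2 mod 7 = 2 ✓, 2 mod 3 = 2 ✓, 2 mod 13 = 2 ✓.

x ≡ 2 (mod 273).


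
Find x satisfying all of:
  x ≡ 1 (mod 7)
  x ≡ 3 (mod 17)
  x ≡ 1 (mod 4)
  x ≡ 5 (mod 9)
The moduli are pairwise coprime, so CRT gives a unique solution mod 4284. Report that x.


Product of moduli M = 7 · 17 · 4 · 9 = 4284.
Merge one congruence at a time:
  Start: x ≡ 1 (mod 7).
  Combine with x ≡ 3 (mod 17); new modulus lcm = 119.
    Write x = 1 + 7·t and substitute into x ≡ 3 (mod 17): 7·t ≡ 3 − 1 = 2 (mod 17).
    The inverse of 7 mod 17 is 5 (since 7·5 = 35 = 2·17 + 1), so t ≡ 5·2 = 10 ≡ 10 (mod 17).
    Then x = 1 + 7·10 = 71, valid modulo lcm(7, 17) = 119: x ≡ 71 (mod 119).
  Combine with x ≡ 1 (mod 4); new modulus lcm = 476.
    Write x = 71 + 119·t and substitute into x ≡ 1 (mod 4): 119·t ≡ 1 − 71 = -70 (mod 4).
    Reduce coefficients mod 4: 3·t ≡ 2 (mod 4).
    The inverse of 3 mod 4 is 3 (since 3·3 = 9 = 2·4 + 1), so t ≡ 3·2 = 6 ≡ 2 (mod 4).
    Then x = 71 + 119·2 = 309, valid modulo lcm(119, 4) = 476: x ≡ 309 (mod 476).
  Combine with x ≡ 5 (mod 9); new modulus lcm = 4284.
    Write x = 309 + 476·t and substitute into x ≡ 5 (mod 9): 476·t ≡ 5 − 309 = -304 (mod 9).
    Reduce coefficients mod 9: 8·t ≡ 2 (mod 9).
    The inverse of 8 mod 9 is 8 (since 8·8 = 64 = 7·9 + 1), so t ≡ 8·2 = 16 ≡ 7 (mod 9).
    Then x = 309 + 476·7 = 3641, valid modulo lcm(476, 9) = 4284: x ≡ 3641 (mod 4284).
Verify against each original: 3641 mod 7 = 1, 3641 mod 17 = 3, 3641 mod 4 = 1, 3641 mod 9 = 5.

x ≡ 3641 (mod 4284).


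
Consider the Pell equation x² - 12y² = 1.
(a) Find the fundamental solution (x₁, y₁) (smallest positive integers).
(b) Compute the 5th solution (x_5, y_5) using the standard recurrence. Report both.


Step 1: Find the fundamental solution (x₁, y₁) of x² - 12y² = 1.
  Expand √12 as a continued fraction. a₀ = ⌊√12⌋ = 3; iterate m_{k+1} = d_k·a_k − m_k, d_{k+1} = (12 − m_{k+1}²)/d_k, a_{k+1} = ⌊(a₀ + m_{k+1})/d_{k+1}⌋ (starting m₀ = 0, d₀ = 1), with convergents p_k = a_k·p_{k-1} + p_{k-2}, q_k = a_k·q_{k-1} + q_{k-2} (p₋₁ = 1, q₋₁ = 0):
  k = 0: a₀ = 3; p₀/q₀ = 3/1; p₀² − 12·q₀² = 9 − 12 = -3.
  k = 1: m = 3, d = 3, a = ⌊(3 + 3)/3⌋ = 2; p/q = (2·3 + 1)/(2·1 + 0) = 7/2; p² − 12·q² = 49 − 48 = 1.
  The first convergent with p² − 12·q² = 1 gives the fundamental solution (x₁, y₁) = (7, 2).
Step 2: Apply the recurrence (x_{n+1}, y_{n+1}) = (x₁x_n + 12y₁y_n, x₁y_n + y₁x_n) repeatedly.
  From (x_1, y_1) = (7, 2): x_2 = 7·7 + 12·2·2 = 97; y_2 = 7·2 + 2·7 = 28.
  From (x_2, y_2) = (97, 28): x_3 = 7·97 + 12·2·28 = 1351; y_3 = 7·28 + 2·97 = 390.
  From (x_3, y_3) = (1351, 390): x_4 = 7·1351 + 12·2·390 = 18817; y_4 = 7·390 + 2·1351 = 5432.
  From (x_4, y_4) = (18817, 5432): x_5 = 7·18817 + 12·2·5432 = 262087; y_5 = 7·5432 + 2·18817 = 75658.
Step 3: Verify x_5² - 12·y_5² = 68689595569 - 68689595568 = 1 (should be 1). ✓

(x_1, y_1) = (7, 2); (x_5, y_5) = (262087, 75658).


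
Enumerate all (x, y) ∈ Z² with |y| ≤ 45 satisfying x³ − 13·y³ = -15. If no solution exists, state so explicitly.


The equation is x³ - 13y³ = -15. For fixed y, x³ = 13·y³ − 15, so a solution requires the RHS to be a perfect cube.
Strategy: iterate y from -45 to 45, compute RHS = 13·y³ − 15, and check whether it is a (positive or negative) perfect cube.
Check small values of y:
  y = 0: RHS = -15 is not a perfect cube.
  y = 1: RHS = -2 is not a perfect cube.
  y = -1: RHS = -28 is not a perfect cube.
  y = 2: RHS = 89 is not a perfect cube.
  y = -2: RHS = -119 is not a perfect cube.
  y = 3: RHS = 336 is not a perfect cube.
  y = -3: RHS = -366 is not a perfect cube.
Continuing the search up to |y| = 45 finds no solutions either.
No (x, y) in the scanned range satisfies the equation.

No integer solutions with |y| ≤ 45.


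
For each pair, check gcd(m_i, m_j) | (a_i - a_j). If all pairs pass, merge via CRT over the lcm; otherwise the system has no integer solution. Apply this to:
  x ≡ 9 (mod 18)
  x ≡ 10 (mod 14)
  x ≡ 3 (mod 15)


Moduli 18, 14, 15 are not pairwise coprime, so CRT works modulo lcm(m_i) when all pairwise compatibility conditions hold.
Pairwise compatibility: gcd(m_i, m_j) must divide a_i - a_j for every pair.
Merge one congruence at a time:
  Start: x ≡ 9 (mod 18).
  Combine with x ≡ 10 (mod 14): gcd(18, 14) = 2, and 10 - 9 = 1 is NOT divisible by 2.
    ⇒ system is inconsistent (no integer solution).

No solution (the system is inconsistent).


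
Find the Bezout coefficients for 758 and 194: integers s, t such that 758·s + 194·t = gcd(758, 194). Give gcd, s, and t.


Euclidean algorithm on (758, 194) — divide until remainder is 0:
  758 = 3 · 194 + 176
  194 = 1 · 176 + 18
  176 = 9 · 18 + 14
  18 = 1 · 14 + 4
  14 = 3 · 4 + 2
  4 = 2 · 2 + 0
gcd(758, 194) = 2.
Track Bezout coefficients alongside the remainders: start with r₀ = 758 = a·1 + b·0 (s = 1, t = 0) and r₁ = 194 = a·0 + b·1 (s = 0, t = 1); each new remainder r_{k+1} = r_{k-1} − q_k·r_k inherits s_{k+1} = s_{k-1} − q_k·s_k, t_{k+1} = t_{k-1} − q_k·t_k, so r_k = a·s_k + b·t_k at every step:
  q = 3: r = 176, s = 1 − 3·0 = 1, t = 0 − 3·1 = -3  (check: 758·1 + 194·(-3) = 176)
  q = 1: r = 18, s = 0 − 1·1 = -1, t = 1 − 1·(-3) = 4  (check: 758·(-1) + 194·4 = 18)
  q = 9: r = 14, s = 1 − 9·(-1) = 10, t = -3 − 9·4 = -39  (check: 758·10 + 194·(-39) = 14)
  q = 1: r = 4, s = -1 − 1·10 = -11, t = 4 − 1·(-39) = 43  (check: 758·(-11) + 194·43 = 4)
  q = 3: r = 2, s = 10 − 3·(-11) = 43, t = -39 − 3·43 = -168  (check: 758·43 + 194·(-168) = 2)
The row with r = 2 (the gcd) gives the Bezout coefficients s = 43, t = -168.
Result: 758 · (43) + 194 · (-168) = 2.

gcd(758, 194) = 2; s = 43, t = -168 (check: 758·43 + 194·(-168) = 2).


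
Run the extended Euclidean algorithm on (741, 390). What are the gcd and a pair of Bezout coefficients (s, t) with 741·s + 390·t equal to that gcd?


Euclidean algorithm on (741, 390) — divide until remainder is 0:
  741 = 1 · 390 + 351
  390 = 1 · 351 + 39
  351 = 9 · 39 + 0
gcd(741, 390) = 39.
Track Bezout coefficients alongside the remainders: start with r₀ = 741 = a·1 + b·0 (s = 1, t = 0) and r₁ = 390 = a·0 + b·1 (s = 0, t = 1); each new remainder r_{k+1} = r_{k-1} − q_k·r_k inherits s_{k+1} = s_{k-1} − q_k·s_k, t_{k+1} = t_{k-1} − q_k·t_k, so r_k = a·s_k + b·t_k at every step:
  q = 1: r = 351, s = 1 − 1·0 = 1, t = 0 − 1·1 = -1  (check: 741·1 + 390·(-1) = 351)
  q = 1: r = 39, s = 0 − 1·1 = -1, t = 1 − 1·(-1) = 2  (check: 741·(-1) + 390·2 = 39)
The row with r = 39 (the gcd) gives the Bezout coefficients s = -1, t = 2.
Result: 741 · (-1) + 390 · (2) = 39.

gcd(741, 390) = 39; s = -1, t = 2 (check: 741·(-1) + 390·2 = 39).


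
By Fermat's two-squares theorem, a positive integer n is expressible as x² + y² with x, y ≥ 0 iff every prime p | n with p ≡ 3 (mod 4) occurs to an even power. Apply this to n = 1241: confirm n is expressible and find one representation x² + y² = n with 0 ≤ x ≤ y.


Step 1: Factor n = 1241 = 17 · 73.
Step 2: Check the mod-4 condition on each prime factor: 17 ≡ 1 (mod 4), exponent 1; 73 ≡ 1 (mod 4), exponent 1.
All primes ≡ 3 (mod 4) appear to even exponent (or don't appear), so by the two-squares theorem n IS expressible as a sum of two squares.
Step 3: Build a representation. Here n = 17 · 73 is a product of primes ≡ 1 (mod 4). Each prime p ≡ 1 (mod 4) is itself a sum of two squares; find a² by testing p − a² for a perfect square:
  17: 17 − 1² = 16 = 4² ⇒ 17 = 1² + 4².
  73: 73 − 1² = 72, 73 − 2² = 69, 73 − 3² = 64 = 8² ⇒ 73 = 3² + 8².
  Combine using the Brahmagupta–Fibonacci identity (a² + b²)(c² + d²) = (ac − bd)² + (ad + bc)² = (ac + bd)² + (ad − bc)²:
  17 · 73 = 1241: from (1² + 4²)(3² + 8²), take (1·3 − 4·8, 1·8 + 4·3) = (3 − 32, 8 + 12) = (-29, 20); dropping signs (only squares matter) gives (29, 20); check 29² + 20² = 841 + 400 = 1241 ✓.
Step 4: Order so x ≤ y and verify: 20² + 29² = 400 + 841 = 1241 = n. ✓

n = 1241 = 20² + 29² (one valid representation with x ≤ y).


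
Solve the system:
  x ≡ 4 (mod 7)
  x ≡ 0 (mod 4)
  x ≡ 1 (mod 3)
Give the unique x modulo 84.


Moduli 7, 4, 3 are pairwise coprime; by CRT there is a unique solution modulo M = 7 · 4 · 3 = 84.
Solve pairwise, accumulating the modulus:
  Start with x ≡ 4 (mod 7).
  Combine with x ≡ 0 (mod 4): since gcd(7, 4) = 1, we get a unique residue mod 28.
    Write x = 4 + 7·t and substitute into x ≡ 0 (mod 4): 7·t ≡ 0 − 4 = -4 (mod 4).
    Reduce coefficients mod 4: 3·t ≡ 0 (mod 4).
    The inverse of 3 mod 4 is 3 (since 3·3 = 9 = 2·4 + 1), so t ≡ 3·0 = 0 ≡ 0 (mod 4).
    Then x = 4 + 7·0 = 4, valid modulo lcm(7, 4) = 28: x ≡ 4 (mod 28).
  Combine with x ≡ 1 (mod 3): since gcd(28, 3) = 1, we get a unique residue mod 84.
    Write x = 4 + 28·t and substitute into x ≡ 1 (mod 3): 28·t ≡ 1 − 4 = -3 (mod 3).
    Reduce coefficients mod 3: 1·t ≡ 0 (mod 3).
    So t ≡ 0 (mod 3).
    Then x = 4 + 28·0 = 4, valid modulo lcm(28, 3) = 84: x ≡ 4 (mod 84).
Verify: 4 mod 7 = 4 ✓, 4 mod 4 = 0 ✓, 4 mod 3 = 1 ✓.

x ≡ 4 (mod 84).


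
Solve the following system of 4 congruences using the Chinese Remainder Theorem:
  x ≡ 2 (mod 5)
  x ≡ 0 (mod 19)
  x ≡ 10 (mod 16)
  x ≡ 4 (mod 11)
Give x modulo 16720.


Product of moduli M = 5 · 19 · 16 · 11 = 16720.
Merge one congruence at a time:
  Start: x ≡ 2 (mod 5).
  Combine with x ≡ 0 (mod 19); new modulus lcm = 95.
    Write x = 2 + 5·t and substitute into x ≡ 0 (mod 19): 5·t ≡ 0 − 2 = -2 (mod 19).
    Reduce coefficients mod 19: 5·t ≡ 17 (mod 19).
    The inverse of 5 mod 19 is 4 (since 5·4 = 20 = 1·19 + 1), so t ≡ 4·17 = 68 ≡ 11 (mod 19).
    Then x = 2 + 5·11 = 57, valid modulo lcm(5, 19) = 95: x ≡ 57 (mod 95).
  Combine with x ≡ 10 (mod 16); new modulus lcm = 1520.
    Write x = 57 + 95·t and substitute into x ≡ 10 (mod 16): 95·t ≡ 10 − 57 = -47 (mod 16).
    Reduce coefficients mod 16: 15·t ≡ 1 (mod 16).
    The inverse of 15 mod 16 is 15 (since 15·15 = 225 = 14·16 + 1), so t ≡ 15·1 = 15 ≡ 15 (mod 16).
    Then x = 57 + 95·15 = 1482, valid modulo lcm(95, 16) = 1520: x ≡ 1482 (mod 1520).
  Combine with x ≡ 4 (mod 11); new modulus lcm = 16720.
    Write x = 1482 + 1520·t and substitute into x ≡ 4 (mod 11): 1520·t ≡ 4 − 1482 = -1478 (mod 11).
    Reduce coefficients mod 11: 2·t ≡ 7 (mod 11).
    The inverse of 2 mod 11 is 6 (since 2·6 = 12 = 1·11 + 1), so t ≡ 6·7 = 42 ≡ 9 (mod 11).
    Then x = 1482 + 1520·9 = 15162, valid modulo lcm(1520, 11) = 16720: x ≡ 15162 (mod 16720).
Verify against each original: 15162 mod 5 = 2, 15162 mod 19 = 0, 15162 mod 16 = 10, 15162 mod 11 = 4.

x ≡ 15162 (mod 16720).


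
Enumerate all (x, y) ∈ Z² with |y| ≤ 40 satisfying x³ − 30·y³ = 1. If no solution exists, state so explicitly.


The equation is x³ - 30y³ = 1. For fixed y, x³ = 30·y³ + 1, so a solution requires the RHS to be a perfect cube.
Strategy: iterate y from -40 to 40, compute RHS = 30·y³ + 1, and check whether it is a (positive or negative) perfect cube.
Check small values of y:
  y = 0: RHS = 1 = (1)³ ⇒ x = 1 works.
  y = 1: RHS = 31 is not a perfect cube.
  y = -1: RHS = -29 is not a perfect cube.
  y = 2: RHS = 241 is not a perfect cube.
  y = -2: RHS = -239 is not a perfect cube.
  y = 3: RHS = 811 is not a perfect cube.
  y = -3: RHS = -809 is not a perfect cube.
Continuing the search up to |y| = 40 finds no further solutions beyond those listed.
Collected solutions: (1, 0).

Solutions (with |y| ≤ 40): (1, 0).


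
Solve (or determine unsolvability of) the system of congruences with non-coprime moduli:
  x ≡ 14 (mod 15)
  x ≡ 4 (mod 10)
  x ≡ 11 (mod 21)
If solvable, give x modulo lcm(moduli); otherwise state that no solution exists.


Moduli 15, 10, 21 are not pairwise coprime, so CRT works modulo lcm(m_i) when all pairwise compatibility conditions hold.
Pairwise compatibility: gcd(m_i, m_j) must divide a_i - a_j for every pair.
Merge one congruence at a time:
  Start: x ≡ 14 (mod 15).
  Combine with x ≡ 4 (mod 10): gcd(15, 10) = 5; 4 - 14 = -10, which IS divisible by 5, so compatible.
    Write x = 14 + 15·t and substitute into x ≡ 4 (mod 10): 15·t ≡ 4 − 14 = -10 (mod 10).
    Divide the congruence (and modulus) by g = 5: 3·t ≡ -2 (mod 2).
    Reduce coefficients mod 2: 1·t ≡ 0 (mod 2).
    So t ≡ 0 (mod 2).
    Then x = 14 + 15·0 = 14, valid modulo lcm(15, 10) = 30: x ≡ 14 (mod 30).
  Combine with x ≡ 11 (mod 21): gcd(30, 21) = 3; 11 - 14 = -3, which IS divisible by 3, so compatible.
    Write x = 14 + 30·t and substitute into x ≡ 11 (mod 21): 30·t ≡ 11 − 14 = -3 (mod 21).
    Divide the congruence (and modulus) by g = 3: 10·t ≡ -1 (mod 7).
    Reduce coefficients mod 7: 3·t ≡ 6 (mod 7).
    The inverse of 3 mod 7 is 5 (since 3·5 = 15 = 2·7 + 1), so t ≡ 5·6 = 30 ≡ 2 (mod 7).
    Then x = 14 + 30·2 = 74, valid modulo lcm(30, 21) = 210: x ≡ 74 (mod 210).
Verify: 74 mod 15 = 14, 74 mod 10 = 4, 74 mod 21 = 11.

x ≡ 74 (mod 210).


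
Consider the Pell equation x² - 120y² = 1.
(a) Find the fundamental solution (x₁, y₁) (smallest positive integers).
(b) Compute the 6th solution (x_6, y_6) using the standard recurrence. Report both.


Step 1: Find the fundamental solution (x₁, y₁) of x² - 120y² = 1.
  Expand √120 as a continued fraction. a₀ = ⌊√120⌋ = 10; iterate m_{k+1} = d_k·a_k − m_k, d_{k+1} = (120 − m_{k+1}²)/d_k, a_{k+1} = ⌊(a₀ + m_{k+1})/d_{k+1}⌋ (starting m₀ = 0, d₀ = 1), with convergents p_k = a_k·p_{k-1} + p_{k-2}, q_k = a_k·q_{k-1} + q_{k-2} (p₋₁ = 1, q₋₁ = 0):
  k = 0: a₀ = 10; p₀/q₀ = 10/1; p₀² − 120·q₀² = 100 − 120 = -20.
  k = 1: m = 10, d = 20, a = ⌊(10 + 10)/20⌋ = 1; p/q = (1·10 + 1)/(1·1 + 0) = 11/1; p² − 120·q² = 121 − 120 = 1.
  The first convergent with p² − 120·q² = 1 gives the fundamental solution (x₁, y₁) = (11, 1).
Step 2: Apply the recurrence (x_{n+1}, y_{n+1}) = (x₁x_n + 120y₁y_n, x₁y_n + y₁x_n) repeatedly.
  From (x_1, y_1) = (11, 1): x_2 = 11·11 + 120·1·1 = 241; y_2 = 11·1 + 1·11 = 22.
  From (x_2, y_2) = (241, 22): x_3 = 11·241 + 120·1·22 = 5291; y_3 = 11·22 + 1·241 = 483.
  From (x_3, y_3) = (5291, 483): x_4 = 11·5291 + 120·1·483 = 116161; y_4 = 11·483 + 1·5291 = 10604.
  From (x_4, y_4) = (116161, 10604): x_5 = 11·116161 + 120·1·10604 = 2550251; y_5 = 11·10604 + 1·116161 = 232805.
  From (x_5, y_5) = (2550251, 232805): x_6 = 11·2550251 + 120·1·232805 = 55989361; y_6 = 11·232805 + 1·2550251 = 5111106.
Step 3: Verify x_6² - 120·y_6² = 3134808545188321 - 3134808545188320 = 1 (should be 1). ✓

(x_1, y_1) = (11, 1); (x_6, y_6) = (55989361, 5111106).


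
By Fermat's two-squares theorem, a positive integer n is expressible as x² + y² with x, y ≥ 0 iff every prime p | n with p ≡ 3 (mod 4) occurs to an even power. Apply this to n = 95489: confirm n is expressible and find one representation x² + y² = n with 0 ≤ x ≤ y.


Step 1: Factor n = 95489 = 17 · 41 · 137.
Step 2: Check the mod-4 condition on each prime factor: 17 ≡ 1 (mod 4), exponent 1; 41 ≡ 1 (mod 4), exponent 1; 137 ≡ 1 (mod 4), exponent 1.
All primes ≡ 3 (mod 4) appear to even exponent (or don't appear), so by the two-squares theorem n IS expressible as a sum of two squares.
Step 3: Build a representation. Here n = 17 · 41 · 137 is a product of primes ≡ 1 (mod 4). Each prime p ≡ 1 (mod 4) is itself a sum of two squares; find a² by testing p − a² for a perfect square:
  17: 17 − 1² = 16 = 4² ⇒ 17 = 1² + 4².
  41: 41 − 1² = 40, 41 − 2² = 37, 41 − 3² = 32, 41 − 4² = 25 = 5² ⇒ 41 = 4² + 5².
  137: 137 − 1² = 136, 137 − 2² = 133, 137 − 3² = 128, 137 − 4² = 121 = 11² ⇒ 137 = 4² + 11².
  Combine using the Brahmagupta–Fibonacci identity (a² + b²)(c² + d²) = (ac − bd)² + (ad + bc)² = (ac + bd)² + (ad − bc)²:
  17 · 41 = 697: from (1² + 4²)(4² + 5²), take (1·4 − 4·5, 1·5 + 4·4) = (4 − 20, 5 + 16) = (-16, 21); dropping signs (only squares matter) gives (16, 21); check 16² + 21² = 256 + 441 = 697 ✓.
  697 · 137 = 95489: from (16² + 21²)(4² + 11²), take (16·4 − 21·11, 16·11 + 21·4) = (64 − 231, 176 + 84) = (-167, 260); dropping signs (only squares matter) gives (167, 260); check 167² + 260² = 27889 + 67600 = 95489 ✓.
Step 4: Order so x ≤ y and verify: 167² + 260² = 27889 + 67600 = 95489 = n. ✓

n = 95489 = 167² + 260² (one valid representation with x ≤ y).
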